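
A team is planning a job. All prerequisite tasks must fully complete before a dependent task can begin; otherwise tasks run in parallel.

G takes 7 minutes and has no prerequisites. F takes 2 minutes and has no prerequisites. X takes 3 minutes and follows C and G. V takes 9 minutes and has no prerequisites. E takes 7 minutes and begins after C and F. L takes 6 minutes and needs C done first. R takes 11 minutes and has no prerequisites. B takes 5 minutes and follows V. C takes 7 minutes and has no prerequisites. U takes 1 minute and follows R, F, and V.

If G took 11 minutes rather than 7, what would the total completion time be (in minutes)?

14

Baseline: V→B = 9+5 = 14 → 14 minutes.
G has 4 minutes of float (longest path through it is 10).
The critical path is still V→B; finish is now 14 minutes.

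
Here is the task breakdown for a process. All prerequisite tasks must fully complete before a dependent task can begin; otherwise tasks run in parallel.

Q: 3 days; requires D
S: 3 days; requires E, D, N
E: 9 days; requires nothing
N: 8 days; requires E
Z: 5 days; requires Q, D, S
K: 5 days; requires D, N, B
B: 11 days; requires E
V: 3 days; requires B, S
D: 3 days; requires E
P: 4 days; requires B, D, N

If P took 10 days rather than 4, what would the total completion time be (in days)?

30

Critical path before the change: E→B→K = 9+11+5 = 25 giving 25 days.
P has 1 day of float (longest path through it is 24).
The binding chain switches to E→B→P = 9+11+10 = 30; finish 30 days.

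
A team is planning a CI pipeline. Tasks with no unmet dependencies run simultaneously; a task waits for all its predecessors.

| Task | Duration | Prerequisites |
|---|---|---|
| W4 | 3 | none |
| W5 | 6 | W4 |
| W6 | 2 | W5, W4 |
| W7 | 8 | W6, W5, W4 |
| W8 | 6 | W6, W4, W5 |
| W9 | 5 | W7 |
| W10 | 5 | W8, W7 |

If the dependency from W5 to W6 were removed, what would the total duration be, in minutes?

22

With the dependency in place, W4→W5→W6→W7→W9 = 3+6+2+8+5 = 24 sets the finish at 24 minutes.
Without W5→W6, W6's earliest start moves from 9 to 3.
New critical path: W4→W5→W7→W9 = 3+6+8+5 = 22 ⇒ 22 minutes.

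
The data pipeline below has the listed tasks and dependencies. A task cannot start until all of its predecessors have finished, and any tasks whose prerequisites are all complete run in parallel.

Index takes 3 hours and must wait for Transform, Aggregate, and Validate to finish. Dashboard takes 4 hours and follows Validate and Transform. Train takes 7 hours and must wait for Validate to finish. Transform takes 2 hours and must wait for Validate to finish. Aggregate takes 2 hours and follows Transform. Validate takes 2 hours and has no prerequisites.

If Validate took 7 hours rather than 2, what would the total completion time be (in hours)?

As given, the longest chain is Validate→Transform→Aggregate→Index = 2+2+2+3 = 9, so the finish is 9 hours.
Since Validate is critical, the +5 change carries straight to that chain (now 14 hours).
The critical path is still Validate→Transform→Aggregate→Index; finish is now 14 hours.

14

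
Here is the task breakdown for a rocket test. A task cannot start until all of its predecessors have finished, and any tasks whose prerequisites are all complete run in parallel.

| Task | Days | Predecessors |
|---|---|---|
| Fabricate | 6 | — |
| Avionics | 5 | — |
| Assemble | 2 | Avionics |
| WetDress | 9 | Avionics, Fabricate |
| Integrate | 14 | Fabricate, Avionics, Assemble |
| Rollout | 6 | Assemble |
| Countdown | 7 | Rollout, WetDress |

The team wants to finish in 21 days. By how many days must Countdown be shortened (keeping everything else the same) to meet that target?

Current finish: 22 days; target: 21.
Countdown is on every critical path, so each day cut from Countdown cuts the finish by one (this holds down to a finish of 21).
Need 22 − 21 = 1 day off Countdown → Countdown becomes 6 days, finish becomes 21.

1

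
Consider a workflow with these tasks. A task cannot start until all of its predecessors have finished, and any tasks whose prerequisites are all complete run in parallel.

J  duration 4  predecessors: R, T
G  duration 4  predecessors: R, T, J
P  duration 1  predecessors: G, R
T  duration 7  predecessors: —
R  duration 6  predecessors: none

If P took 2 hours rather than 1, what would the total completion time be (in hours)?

17

Baseline: T→J→G→P = 7+4+4+1 = 16 → 16 hours.
Since P is critical, the +1 change carries straight to that chain (now 17 hours).
That remains the longest chain; total 17 hours.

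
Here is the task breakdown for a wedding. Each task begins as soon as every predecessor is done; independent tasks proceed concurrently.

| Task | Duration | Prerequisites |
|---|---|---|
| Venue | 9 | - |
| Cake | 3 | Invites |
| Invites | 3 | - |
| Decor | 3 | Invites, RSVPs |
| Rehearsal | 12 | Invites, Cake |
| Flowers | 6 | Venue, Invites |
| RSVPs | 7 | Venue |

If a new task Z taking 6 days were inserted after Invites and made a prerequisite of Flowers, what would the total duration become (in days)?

19

Originally the plan takes 19 days.
With Z inserted, Flowers now waits for max(Venue, Invites, Z).
New critical path: Venue→RSVPs→Decor = 9+7+3 = 19 ⇒ 19 days.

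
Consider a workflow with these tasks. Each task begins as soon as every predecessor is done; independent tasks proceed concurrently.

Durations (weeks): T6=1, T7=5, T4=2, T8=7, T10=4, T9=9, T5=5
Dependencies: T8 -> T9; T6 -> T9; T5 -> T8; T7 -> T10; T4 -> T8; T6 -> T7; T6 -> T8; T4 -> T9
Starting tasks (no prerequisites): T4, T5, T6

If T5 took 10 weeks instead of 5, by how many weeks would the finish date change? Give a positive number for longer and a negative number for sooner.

Critical path before the change: T5→T8→T9 = 5+7+9 = 21 giving 21 weeks.
Since T5 is critical, the +5 change carries straight to that chain (now 26 weeks).
The critical path is still T5→T8→T9; finish is now 26 weeks.
Change in finish: 26 − 21 = +5 weeks.

5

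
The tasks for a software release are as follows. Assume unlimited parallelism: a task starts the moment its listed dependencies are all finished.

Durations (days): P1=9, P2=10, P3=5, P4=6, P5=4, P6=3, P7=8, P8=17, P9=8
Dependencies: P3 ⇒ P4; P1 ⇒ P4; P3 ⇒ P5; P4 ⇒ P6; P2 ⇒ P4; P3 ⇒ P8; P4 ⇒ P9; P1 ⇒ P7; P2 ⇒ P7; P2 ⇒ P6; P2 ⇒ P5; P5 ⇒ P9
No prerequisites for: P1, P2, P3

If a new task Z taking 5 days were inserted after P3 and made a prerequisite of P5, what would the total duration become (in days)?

24

Originally the schedule takes 24 days.
With Z inserted, P5 now waits for max(P3, P2, Z).
New critical path: P2→P4→P9 = 10+6+8 = 24 ⇒ 24 days.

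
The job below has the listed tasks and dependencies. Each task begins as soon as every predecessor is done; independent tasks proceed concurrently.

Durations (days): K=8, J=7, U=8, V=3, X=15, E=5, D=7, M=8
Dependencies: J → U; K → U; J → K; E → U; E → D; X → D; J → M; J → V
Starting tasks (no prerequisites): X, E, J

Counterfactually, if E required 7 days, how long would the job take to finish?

23

As given, the longest chain is J→K→U = 7+8+8 = 23, so the finish is 23 days.
E is off the critical path — its longest chain is 13 days, giving 10 of slack.
The critical path is still J→K→U; finish is now 23 days.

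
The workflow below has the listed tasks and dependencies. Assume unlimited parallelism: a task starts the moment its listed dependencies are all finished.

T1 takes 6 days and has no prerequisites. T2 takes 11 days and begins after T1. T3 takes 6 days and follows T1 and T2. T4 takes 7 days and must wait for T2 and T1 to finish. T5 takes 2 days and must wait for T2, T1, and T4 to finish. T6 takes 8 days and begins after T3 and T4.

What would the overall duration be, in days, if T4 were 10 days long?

35

Actual critical path: T1→T2→T4→T6 = 6+11+7+8 = 32 ⇒ 32 days.
Since T4 is critical, the +3 change carries straight to that chain (now 35 days).
That remains the longest chain; total 35 days.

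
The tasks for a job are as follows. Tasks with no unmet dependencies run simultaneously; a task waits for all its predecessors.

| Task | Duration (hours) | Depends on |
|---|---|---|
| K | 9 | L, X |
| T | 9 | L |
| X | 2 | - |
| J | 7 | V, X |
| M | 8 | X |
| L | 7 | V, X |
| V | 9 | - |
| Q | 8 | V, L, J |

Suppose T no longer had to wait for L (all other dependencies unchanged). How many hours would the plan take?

Original critical path: V→L→T = 9+7+9 = 25 ⇒ 25 hours.
Without L→T, T's earliest start moves from 16 to 0.
After: V→L→K = 9+7+9 = 25 → 25 hours.

25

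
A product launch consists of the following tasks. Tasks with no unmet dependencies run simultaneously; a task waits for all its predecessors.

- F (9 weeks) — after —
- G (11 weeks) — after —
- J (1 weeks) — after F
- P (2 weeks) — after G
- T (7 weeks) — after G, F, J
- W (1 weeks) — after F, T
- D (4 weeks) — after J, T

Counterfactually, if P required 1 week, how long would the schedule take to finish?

Critical path before the change: G→T→D = 11+7+4 = 22 giving 22 weeks.
P is off the critical path — its longest chain is 13 weeks, giving 9 of slack.
That remains the longest chain; total 22 weeks.

22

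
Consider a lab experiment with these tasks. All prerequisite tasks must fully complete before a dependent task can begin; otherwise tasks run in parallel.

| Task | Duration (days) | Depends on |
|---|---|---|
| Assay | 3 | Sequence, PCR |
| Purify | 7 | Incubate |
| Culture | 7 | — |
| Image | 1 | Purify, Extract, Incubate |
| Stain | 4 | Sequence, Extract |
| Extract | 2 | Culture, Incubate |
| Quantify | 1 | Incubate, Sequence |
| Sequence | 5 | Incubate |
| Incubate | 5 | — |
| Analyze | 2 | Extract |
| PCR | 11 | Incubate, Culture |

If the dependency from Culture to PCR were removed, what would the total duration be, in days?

Original critical path: Culture→PCR→Assay = 7+11+3 = 21 ⇒ 21 days.
Without Culture→PCR, PCR's earliest start moves from 7 to 5.
New critical path: Incubate→PCR→Assay = 5+11+3 = 19 ⇒ 19 days.

19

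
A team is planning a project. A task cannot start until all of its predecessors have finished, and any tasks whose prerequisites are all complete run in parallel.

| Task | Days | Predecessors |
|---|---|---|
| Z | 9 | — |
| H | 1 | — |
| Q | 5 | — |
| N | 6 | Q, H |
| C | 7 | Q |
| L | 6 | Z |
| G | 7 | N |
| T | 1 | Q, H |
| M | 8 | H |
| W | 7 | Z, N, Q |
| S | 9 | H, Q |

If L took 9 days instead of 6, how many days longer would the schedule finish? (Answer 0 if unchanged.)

0

Critical path before the change: Q→N→G = 5+6+7 = 18 giving 18 days.
The longest path through L is only 15 days, so L has float 3.
The binding chain switches to Z→L = 9+9 = 18; finish 18 days.
Change in finish: 18 − 18 = +0 days.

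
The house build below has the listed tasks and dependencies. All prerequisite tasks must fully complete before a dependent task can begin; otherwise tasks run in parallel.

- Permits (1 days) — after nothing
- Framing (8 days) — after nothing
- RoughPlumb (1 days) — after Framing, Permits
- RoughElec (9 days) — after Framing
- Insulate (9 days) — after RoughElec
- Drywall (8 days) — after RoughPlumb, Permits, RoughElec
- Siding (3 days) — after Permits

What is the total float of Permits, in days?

Framing→RoughElec→Insulate = 8+9+9 = 26 sets the makespan at 26 days.
The longest chain containing Permits totals 10 days.
Float = 26 − 10 = 16.

16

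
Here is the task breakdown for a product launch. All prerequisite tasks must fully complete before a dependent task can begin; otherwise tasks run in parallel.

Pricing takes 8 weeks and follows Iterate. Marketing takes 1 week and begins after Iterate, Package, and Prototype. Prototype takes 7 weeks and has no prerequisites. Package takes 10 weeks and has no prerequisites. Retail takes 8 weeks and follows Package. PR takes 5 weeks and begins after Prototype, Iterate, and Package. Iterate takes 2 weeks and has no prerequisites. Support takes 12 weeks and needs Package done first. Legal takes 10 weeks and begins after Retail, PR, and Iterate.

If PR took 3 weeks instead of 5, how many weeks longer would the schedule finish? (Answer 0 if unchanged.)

0

The binding path is Package→Retail→Legal = 10+8+10 = 28; finish at 28 weeks.
PR is off the critical path — its longest chain is 25 weeks, giving 3 of slack.
That remains the longest chain; total 28 weeks.
Change in finish: 28 − 28 = +0 weeks.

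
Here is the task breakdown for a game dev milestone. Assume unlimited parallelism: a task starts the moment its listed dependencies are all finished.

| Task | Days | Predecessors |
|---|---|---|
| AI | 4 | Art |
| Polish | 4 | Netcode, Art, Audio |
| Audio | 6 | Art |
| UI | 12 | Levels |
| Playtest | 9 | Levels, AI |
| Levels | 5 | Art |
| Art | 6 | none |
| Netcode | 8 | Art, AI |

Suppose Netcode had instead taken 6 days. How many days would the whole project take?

Actual critical path: Art→Levels→UI = 6+5+12 = 23 ⇒ 23 days.
Netcode is off the critical path — its longest chain is 22 days, giving 1 of slack.
The critical path is still Art→Levels→UI; finish is now 23 days.

23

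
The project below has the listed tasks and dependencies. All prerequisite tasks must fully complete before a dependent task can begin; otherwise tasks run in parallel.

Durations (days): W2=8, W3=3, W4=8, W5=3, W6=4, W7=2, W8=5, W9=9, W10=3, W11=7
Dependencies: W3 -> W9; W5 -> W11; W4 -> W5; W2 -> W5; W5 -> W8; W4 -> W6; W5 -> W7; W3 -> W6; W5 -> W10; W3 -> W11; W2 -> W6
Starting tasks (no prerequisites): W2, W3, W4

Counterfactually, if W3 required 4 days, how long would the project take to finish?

18

As given, the longest chain is W2→W5→W11 = 8+3+7 = 18, so the finish is 18 days.
W3 is off the critical path — its longest chain is 12 days, giving 6 of slack.
That remains the longest chain; total 18 days.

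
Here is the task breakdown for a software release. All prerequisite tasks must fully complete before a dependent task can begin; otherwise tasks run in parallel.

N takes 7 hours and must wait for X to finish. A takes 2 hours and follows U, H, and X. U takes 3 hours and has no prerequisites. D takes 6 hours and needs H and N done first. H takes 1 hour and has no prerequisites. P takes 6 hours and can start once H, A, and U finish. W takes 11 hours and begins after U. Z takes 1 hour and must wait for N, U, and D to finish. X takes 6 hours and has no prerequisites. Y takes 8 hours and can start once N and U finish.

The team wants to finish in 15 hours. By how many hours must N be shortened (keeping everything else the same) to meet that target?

6

Current finish: 21 hours; target: 15.
N is on every critical path, so each hour cut from N cuts the finish by one (this holds down to a finish of 15).
Need 21 − 15 = 6 hours off N → N becomes 1 hour, finish becomes 15.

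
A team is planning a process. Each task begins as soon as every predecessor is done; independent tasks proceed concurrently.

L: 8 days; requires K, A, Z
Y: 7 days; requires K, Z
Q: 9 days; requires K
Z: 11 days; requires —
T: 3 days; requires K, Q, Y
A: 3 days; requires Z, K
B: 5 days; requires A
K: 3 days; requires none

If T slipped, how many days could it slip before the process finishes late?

1

Z→A→L = 11+3+8 = 22 sets the makespan at 22 days.
Longest path through T: 21 days (earliest finish 21, latest finish 22).
So T can slip 22 − 21 = 1 day.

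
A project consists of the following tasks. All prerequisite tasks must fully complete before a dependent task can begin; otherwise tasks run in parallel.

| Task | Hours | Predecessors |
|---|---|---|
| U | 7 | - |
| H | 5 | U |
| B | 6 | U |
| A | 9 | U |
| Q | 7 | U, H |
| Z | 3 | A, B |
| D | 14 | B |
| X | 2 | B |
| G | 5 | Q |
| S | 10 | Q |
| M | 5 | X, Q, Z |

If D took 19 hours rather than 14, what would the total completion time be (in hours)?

32

The binding path is U→H→Q→S = 7+5+7+10 = 29; finish at 29 hours.
The longest path through D is only 27 hours, so D has float 2.
New critical path: U→B→D = 7+6+19 = 32 ⇒ 32 hours.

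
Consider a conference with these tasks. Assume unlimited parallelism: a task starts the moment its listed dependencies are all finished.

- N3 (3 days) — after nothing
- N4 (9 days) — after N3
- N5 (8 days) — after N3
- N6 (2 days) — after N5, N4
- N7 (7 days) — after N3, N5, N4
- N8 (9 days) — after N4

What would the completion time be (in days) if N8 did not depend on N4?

19

Before: longest chain N3→N4→N8 = 3+9+9 = 21, finish 21.
Without N4→N8, N8's earliest start moves from 12 to 0.
The longest chain is now N3→N4→N7 = 3+9+7 = 19, so the plan takes 19 days.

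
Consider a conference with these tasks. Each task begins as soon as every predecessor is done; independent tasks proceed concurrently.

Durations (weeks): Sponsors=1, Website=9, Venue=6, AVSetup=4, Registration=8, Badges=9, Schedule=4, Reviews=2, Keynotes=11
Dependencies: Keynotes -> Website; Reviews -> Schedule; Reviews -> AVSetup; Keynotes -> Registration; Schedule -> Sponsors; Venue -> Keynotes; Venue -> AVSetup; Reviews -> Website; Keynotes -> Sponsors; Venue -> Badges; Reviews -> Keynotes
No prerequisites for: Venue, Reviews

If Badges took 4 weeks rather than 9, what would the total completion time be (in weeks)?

26

The binding path is Venue→Keynotes→Website = 6+11+9 = 26; finish at 26 weeks.
Badges is off the critical path — its longest chain is 15 weeks, giving 11 of slack.
That remains the longest chain; total 26 weeks.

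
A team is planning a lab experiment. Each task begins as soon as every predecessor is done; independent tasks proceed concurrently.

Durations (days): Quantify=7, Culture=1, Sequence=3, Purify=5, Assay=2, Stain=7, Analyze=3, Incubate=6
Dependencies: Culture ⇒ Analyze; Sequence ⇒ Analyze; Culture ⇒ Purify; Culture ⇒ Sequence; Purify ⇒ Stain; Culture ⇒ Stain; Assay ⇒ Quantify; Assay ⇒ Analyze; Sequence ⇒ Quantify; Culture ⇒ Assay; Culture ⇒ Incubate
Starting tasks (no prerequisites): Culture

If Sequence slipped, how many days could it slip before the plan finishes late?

Critical path: Culture→Purify→Stain = 1+5+7 = 13, so the finish is 13 days.
Longest path through Sequence: 11 days (earliest finish 4, latest finish 6).
So Sequence can slip 6 − 4 = 2 days.

2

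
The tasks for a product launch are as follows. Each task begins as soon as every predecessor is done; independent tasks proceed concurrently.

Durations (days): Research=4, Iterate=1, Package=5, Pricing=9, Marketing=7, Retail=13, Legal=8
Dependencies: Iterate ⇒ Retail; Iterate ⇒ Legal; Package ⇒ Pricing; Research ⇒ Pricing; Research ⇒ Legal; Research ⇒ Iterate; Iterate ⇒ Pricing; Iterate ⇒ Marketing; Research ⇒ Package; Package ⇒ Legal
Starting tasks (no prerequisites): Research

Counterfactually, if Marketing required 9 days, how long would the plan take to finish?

18

Actual critical path: Research→Iterate→Retail = 4+1+13 = 18 ⇒ 18 days.
Marketing has 6 days of float (longest path through it is 12).
The critical path is still Research→Iterate→Retail; finish is now 18 days.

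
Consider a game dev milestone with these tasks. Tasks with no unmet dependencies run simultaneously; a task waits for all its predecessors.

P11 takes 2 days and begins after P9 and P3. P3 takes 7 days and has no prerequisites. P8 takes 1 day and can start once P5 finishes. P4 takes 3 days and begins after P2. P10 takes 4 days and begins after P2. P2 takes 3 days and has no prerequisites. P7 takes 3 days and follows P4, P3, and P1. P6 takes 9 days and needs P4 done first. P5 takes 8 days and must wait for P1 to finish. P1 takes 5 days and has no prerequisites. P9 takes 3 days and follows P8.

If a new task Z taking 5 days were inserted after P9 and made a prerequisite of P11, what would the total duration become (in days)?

24

Originally the schedule takes 19 days.
With Z inserted, P11 now waits for max(P9, P3, Z).
New critical path: P1→P5→P8→P9→Z→P11 = 5+8+1+3+5+2 = 24 ⇒ 24 days.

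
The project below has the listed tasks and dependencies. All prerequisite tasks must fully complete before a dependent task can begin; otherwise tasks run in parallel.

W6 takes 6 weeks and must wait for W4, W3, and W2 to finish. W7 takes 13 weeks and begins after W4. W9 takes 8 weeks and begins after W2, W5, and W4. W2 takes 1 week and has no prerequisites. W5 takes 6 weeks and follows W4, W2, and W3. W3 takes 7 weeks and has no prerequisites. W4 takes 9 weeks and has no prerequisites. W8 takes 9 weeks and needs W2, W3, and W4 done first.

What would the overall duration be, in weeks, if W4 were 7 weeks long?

Critical path before the change: W4→W5→W9 = 9+6+8 = 23 giving 23 weeks.
Since W4 is critical, the -2 change carries straight to that chain (now 21 weeks).
The binding chain switches to W3→W5→W9 = 7+6+8 = 21; finish 21 weeks.

21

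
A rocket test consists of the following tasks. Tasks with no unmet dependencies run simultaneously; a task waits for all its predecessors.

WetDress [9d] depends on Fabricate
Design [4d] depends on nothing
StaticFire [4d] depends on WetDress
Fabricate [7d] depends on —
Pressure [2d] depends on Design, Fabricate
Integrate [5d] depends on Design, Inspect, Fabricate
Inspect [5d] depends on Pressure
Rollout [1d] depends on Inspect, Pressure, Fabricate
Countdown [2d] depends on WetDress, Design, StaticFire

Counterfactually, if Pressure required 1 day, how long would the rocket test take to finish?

22

As given, the longest chain is Fabricate→WetDress→StaticFire→Countdown = 7+9+4+2 = 22, so the finish is 22 days.
The longest path through Pressure is only 19 days, so Pressure has float 3.
That remains the longest chain; total 22 days.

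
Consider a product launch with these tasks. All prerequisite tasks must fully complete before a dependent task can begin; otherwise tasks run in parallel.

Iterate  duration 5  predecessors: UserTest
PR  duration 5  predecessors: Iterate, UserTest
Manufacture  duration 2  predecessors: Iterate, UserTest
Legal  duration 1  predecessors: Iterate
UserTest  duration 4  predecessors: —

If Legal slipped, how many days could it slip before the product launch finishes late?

4

UserTest→Iterate→PR = 4+5+5 = 14 sets the makespan at 14 days.
The longest chain containing Legal totals 10 days.
So Legal can slip 14 − 10 = 4 days.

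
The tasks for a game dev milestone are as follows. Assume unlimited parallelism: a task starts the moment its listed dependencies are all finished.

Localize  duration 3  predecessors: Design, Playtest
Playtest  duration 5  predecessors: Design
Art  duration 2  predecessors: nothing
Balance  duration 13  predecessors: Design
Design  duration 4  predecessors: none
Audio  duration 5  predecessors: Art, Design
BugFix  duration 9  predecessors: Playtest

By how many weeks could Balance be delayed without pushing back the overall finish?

1

The longest chain is Design→Playtest→BugFix = 4+5+9 = 18; overall finish 18 weeks.
The longest chain containing Balance totals 17 weeks.
So Balance can slip 18 − 17 = 1 week.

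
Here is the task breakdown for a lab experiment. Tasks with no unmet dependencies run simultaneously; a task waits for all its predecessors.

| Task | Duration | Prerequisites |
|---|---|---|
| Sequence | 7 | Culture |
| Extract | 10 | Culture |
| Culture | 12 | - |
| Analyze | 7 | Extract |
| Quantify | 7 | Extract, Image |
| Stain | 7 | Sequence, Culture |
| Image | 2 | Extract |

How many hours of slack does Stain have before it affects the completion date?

The longest chain is Culture→Extract→Image→Quantify = 12+10+2+7 = 31; overall finish 31 hours.
Longest path through Stain: 26 hours (earliest finish 26, latest finish 31).
Float = 31 − 26 = 5.

5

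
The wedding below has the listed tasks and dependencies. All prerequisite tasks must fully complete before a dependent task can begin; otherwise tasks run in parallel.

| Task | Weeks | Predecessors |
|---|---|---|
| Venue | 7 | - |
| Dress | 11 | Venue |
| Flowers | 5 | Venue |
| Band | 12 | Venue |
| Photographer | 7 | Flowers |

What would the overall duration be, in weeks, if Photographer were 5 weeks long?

Actual critical path: Venue→Flowers→Photographer = 7+5+7 = 19 ⇒ 19 weeks.
Photographer lies on that path, so at 5 weeks the path becomes 17 weeks.
The binding chain switches to Venue→Band = 7+12 = 19; finish 19 weeks.

19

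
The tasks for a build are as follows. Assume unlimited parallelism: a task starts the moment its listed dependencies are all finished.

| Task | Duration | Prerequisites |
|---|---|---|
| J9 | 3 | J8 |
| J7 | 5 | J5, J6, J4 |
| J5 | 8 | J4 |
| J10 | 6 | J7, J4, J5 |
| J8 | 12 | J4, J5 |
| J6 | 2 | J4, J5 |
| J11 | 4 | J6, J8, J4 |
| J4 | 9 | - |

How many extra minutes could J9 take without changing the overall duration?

J4→J5→J8→J11 = 9+8+12+4 = 33 sets the makespan at 33 minutes.
The longest chain containing J9 totals 32 minutes.
Slack of J9 = 30 − 29 = 1 minute.

1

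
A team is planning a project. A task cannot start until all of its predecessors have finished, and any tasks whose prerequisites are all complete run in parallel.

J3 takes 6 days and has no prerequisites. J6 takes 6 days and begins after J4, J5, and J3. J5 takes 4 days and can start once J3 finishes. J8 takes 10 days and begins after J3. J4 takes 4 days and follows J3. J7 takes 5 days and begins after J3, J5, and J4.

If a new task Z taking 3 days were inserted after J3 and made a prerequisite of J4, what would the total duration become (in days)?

Originally the job takes 16 days.
With Z inserted, J4 now waits for max(J3, Z).
New critical path: J3→Z→J4→J6 = 6+3+4+6 = 19 ⇒ 19 days.

19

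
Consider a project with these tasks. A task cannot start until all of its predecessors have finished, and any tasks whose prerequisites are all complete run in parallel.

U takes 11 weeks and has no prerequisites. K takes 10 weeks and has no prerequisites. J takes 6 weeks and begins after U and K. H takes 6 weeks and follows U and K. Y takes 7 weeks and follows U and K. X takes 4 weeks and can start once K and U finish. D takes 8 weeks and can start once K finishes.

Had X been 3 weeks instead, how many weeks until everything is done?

The binding path is U→Y = 11+7 = 18; finish at 18 weeks.
X is off the critical path — its longest chain is 15 weeks, giving 3 of slack.
That remains the longest chain; total 18 weeks.

18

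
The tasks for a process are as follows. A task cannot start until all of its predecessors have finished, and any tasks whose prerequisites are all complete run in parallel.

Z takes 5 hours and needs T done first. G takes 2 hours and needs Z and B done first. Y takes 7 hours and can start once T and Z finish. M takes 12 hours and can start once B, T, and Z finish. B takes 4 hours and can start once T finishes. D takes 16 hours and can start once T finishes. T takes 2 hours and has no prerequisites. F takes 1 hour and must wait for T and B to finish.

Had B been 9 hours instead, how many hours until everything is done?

23

Baseline: T→Z→M = 2+5+12 = 19 → 19 hours.
The longest path through B is only 18 hours, so B has float 1.
New critical path: T→B→M = 2+9+12 = 23 ⇒ 23 hours.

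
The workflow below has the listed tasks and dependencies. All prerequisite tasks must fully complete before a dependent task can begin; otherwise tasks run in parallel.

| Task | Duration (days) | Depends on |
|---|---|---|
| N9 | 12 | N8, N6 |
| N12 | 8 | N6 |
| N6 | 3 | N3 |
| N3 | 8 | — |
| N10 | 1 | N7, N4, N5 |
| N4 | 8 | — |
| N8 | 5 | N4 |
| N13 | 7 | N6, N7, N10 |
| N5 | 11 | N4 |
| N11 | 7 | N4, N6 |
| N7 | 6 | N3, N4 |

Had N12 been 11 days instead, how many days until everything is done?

The binding path is N4→N5→N10→N13 = 8+11+1+7 = 27; finish at 27 days.
The longest path through N12 is only 19 days, so N12 has float 8.
That remains the longest chain; total 27 days.

27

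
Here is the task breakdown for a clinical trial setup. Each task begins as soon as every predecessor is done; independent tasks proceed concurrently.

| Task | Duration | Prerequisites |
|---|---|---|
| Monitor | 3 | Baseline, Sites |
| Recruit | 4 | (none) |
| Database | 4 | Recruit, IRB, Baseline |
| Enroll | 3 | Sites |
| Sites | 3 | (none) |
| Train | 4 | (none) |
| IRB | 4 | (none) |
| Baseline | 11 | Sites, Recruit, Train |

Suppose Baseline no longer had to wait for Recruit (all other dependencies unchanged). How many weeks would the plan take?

With the dependency in place, Recruit→Baseline→Database = 4+11+4 = 19 sets the finish at 19 weeks.
Dropping Recruit→Baseline doesn't change Baseline's earliest start (4); another predecessor still binds.
The longest chain is now Train→Baseline→Database = 4+11+4 = 19, so the plan takes 19 weeks.

19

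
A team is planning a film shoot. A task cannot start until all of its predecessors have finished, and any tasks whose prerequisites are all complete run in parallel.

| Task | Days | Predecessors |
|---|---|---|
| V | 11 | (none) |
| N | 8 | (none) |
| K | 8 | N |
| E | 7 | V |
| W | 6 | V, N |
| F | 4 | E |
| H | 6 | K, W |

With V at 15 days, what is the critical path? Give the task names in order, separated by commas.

Critical path before the change: V→W→H = 11+6+6 = 23 giving 23 days.
V lies on that path, so at 15 days the path becomes 27 days.
That remains the longest chain; total 27 days.

V, W, H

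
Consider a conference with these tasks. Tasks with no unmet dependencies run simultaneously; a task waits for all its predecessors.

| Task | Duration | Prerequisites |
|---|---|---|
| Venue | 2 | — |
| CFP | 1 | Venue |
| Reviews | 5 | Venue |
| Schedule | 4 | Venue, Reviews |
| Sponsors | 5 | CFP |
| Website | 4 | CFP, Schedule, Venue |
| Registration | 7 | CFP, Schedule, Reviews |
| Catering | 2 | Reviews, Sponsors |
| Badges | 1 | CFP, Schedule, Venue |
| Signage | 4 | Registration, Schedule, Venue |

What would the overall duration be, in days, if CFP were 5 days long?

22

The binding path is Venue→Reviews→Schedule→Registration→Signage = 2+5+4+7+4 = 22; finish at 22 days.
CFP is off the critical path — its longest chain is 14 days, giving 8 of slack.
No other chain overtakes it, so the finish is 22 days.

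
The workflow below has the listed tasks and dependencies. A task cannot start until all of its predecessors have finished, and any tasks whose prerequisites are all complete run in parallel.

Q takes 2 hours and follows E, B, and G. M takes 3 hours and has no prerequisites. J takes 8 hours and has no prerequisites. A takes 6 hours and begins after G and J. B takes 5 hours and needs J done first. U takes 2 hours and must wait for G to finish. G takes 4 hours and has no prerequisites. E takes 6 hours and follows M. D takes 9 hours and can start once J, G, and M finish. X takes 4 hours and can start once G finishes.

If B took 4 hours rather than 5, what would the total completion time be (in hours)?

Baseline: J→D = 8+9 = 17 → 17 hours.
B has 2 hours of float (longest path through it is 15).
That remains the longest chain; total 17 hours.

17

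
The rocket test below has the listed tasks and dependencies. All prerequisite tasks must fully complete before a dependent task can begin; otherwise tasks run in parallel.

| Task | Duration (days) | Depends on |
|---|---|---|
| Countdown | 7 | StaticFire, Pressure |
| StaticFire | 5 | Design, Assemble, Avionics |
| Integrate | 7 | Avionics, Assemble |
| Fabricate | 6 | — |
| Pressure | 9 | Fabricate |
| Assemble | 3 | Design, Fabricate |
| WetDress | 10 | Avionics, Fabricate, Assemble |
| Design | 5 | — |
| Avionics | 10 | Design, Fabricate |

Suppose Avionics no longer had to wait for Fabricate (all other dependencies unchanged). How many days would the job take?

With the dependency in place, Fabricate→Avionics→StaticFire→Countdown = 6+10+5+7 = 28 sets the finish at 28 days.
Without Fabricate→Avionics, Avionics's earliest start moves from 6 to 5.
The longest chain is now Design→Avionics→StaticFire→Countdown = 5+10+5+7 = 27, so the job takes 27 days.

27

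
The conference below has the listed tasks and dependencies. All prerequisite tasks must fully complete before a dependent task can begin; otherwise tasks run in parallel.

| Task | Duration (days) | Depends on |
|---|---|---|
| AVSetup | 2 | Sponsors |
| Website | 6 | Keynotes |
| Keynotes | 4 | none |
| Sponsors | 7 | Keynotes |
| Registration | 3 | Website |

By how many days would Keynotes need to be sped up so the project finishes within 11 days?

2

Current finish: 13 days; target: 11.
Keynotes is on every critical path, so each day cut from Keynotes cuts the finish by one (this holds down to a finish of 10).
Need 13 − 11 = 2 days off Keynotes → Keynotes becomes 2 days, finish becomes 11.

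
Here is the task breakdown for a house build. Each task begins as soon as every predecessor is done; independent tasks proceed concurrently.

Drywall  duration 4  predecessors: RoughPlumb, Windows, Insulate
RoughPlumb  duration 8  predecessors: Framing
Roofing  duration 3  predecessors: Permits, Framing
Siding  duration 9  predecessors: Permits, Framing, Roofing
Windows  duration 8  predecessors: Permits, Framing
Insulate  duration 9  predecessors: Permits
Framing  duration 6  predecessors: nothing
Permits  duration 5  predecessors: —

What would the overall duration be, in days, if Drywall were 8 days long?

As given, the longest chain is Permits→Insulate→Drywall = 5+9+4 = 18, so the finish is 18 days.
Drywall is on the critical path; changing it to 8 makes that path 22 days.
No other chain overtakes it, so the finish is 22 days.

22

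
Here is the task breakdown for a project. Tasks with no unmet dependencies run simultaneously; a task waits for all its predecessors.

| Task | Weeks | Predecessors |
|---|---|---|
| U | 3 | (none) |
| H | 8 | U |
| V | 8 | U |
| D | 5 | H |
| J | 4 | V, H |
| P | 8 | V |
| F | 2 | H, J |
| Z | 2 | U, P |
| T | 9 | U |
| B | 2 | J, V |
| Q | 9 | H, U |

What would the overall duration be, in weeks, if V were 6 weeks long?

The binding path is U→V→P→Z = 3+8+8+2 = 21; finish at 21 weeks.
Since V is critical, the -2 change carries straight to that chain (now 19 weeks).
The binding chain switches to U→H→Q = 3+8+9 = 20; finish 20 weeks.

20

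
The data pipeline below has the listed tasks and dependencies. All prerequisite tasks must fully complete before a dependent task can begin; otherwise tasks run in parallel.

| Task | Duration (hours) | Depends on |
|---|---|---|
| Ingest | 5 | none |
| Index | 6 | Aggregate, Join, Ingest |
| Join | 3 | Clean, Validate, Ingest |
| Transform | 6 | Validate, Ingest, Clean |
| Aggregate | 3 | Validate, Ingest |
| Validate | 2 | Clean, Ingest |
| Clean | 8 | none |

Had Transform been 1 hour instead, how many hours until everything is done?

19

The binding path is Clean→Validate→Join→Index = 8+2+3+6 = 19; finish at 19 hours.
Transform is off the critical path — its longest chain is 16 hours, giving 3 of slack.
No other chain overtakes it, so the finish is 19 hours.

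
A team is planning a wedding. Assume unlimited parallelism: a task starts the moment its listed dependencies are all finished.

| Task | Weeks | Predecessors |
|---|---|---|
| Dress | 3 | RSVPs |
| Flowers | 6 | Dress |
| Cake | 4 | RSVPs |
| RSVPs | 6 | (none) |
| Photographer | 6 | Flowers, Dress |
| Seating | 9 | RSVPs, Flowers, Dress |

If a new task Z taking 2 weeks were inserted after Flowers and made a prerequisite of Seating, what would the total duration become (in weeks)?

26

Originally the job takes 24 weeks.
With Z inserted, Seating now waits for max(RSVPs, Flowers, Dress, Z).
New critical path: RSVPs→Dress→Flowers→Z→Seating = 6+3+6+2+9 = 26 ⇒ 26 weeks.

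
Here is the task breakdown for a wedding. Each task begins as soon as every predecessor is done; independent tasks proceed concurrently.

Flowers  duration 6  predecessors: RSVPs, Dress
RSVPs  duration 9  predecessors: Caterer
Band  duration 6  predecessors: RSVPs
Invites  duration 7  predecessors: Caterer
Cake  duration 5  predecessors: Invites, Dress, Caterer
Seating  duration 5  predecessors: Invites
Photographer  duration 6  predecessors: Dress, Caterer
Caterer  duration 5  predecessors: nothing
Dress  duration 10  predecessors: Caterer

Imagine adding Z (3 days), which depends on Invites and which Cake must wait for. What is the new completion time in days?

21

Originally the plan takes 21 days.
With Z inserted, Cake now waits for max(Invites, Dress, Caterer, Z).
New critical path: Caterer→Dress→Flowers = 5+10+6 = 21 ⇒ 21 days.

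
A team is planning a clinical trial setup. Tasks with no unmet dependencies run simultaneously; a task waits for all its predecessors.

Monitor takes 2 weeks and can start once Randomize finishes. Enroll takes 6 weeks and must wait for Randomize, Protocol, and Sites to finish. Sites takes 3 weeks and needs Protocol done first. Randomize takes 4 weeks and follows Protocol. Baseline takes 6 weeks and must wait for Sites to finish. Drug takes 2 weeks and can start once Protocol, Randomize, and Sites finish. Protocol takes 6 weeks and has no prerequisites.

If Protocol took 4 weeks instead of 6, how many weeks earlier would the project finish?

2

The binding path is Protocol→Randomize→Enroll = 6+4+6 = 16; finish at 16 weeks.
Since Protocol is critical, the -2 change carries straight to that chain (now 14 weeks).
No other chain overtakes it, so the finish is 14 weeks.
Change in finish: 14 − 16 = -2 weeks.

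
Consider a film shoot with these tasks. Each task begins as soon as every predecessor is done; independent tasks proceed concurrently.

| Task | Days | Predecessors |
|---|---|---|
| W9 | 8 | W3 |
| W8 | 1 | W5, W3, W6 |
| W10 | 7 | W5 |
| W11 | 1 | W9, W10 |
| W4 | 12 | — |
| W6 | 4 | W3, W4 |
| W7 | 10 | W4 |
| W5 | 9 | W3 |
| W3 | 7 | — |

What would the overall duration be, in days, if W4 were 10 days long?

Baseline: W3→W5→W10→W11 = 7+9+7+1 = 24 → 24 days.
W4 is off the critical path — its longest chain is 22 days, giving 2 of slack.
The critical path is still W3→W5→W10→W11; finish is now 24 days.

24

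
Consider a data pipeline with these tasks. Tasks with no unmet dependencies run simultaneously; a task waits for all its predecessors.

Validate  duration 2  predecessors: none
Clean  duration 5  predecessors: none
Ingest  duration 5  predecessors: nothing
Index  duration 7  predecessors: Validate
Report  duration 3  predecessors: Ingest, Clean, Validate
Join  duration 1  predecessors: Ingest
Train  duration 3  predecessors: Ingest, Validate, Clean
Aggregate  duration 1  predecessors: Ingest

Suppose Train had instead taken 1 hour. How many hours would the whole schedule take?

Actual critical path: Validate→Index = 2+7 = 9 ⇒ 9 hours.
Train has 1 hour of float (longest path through it is 8).
No other chain overtakes it, so the finish is 9 hours.

9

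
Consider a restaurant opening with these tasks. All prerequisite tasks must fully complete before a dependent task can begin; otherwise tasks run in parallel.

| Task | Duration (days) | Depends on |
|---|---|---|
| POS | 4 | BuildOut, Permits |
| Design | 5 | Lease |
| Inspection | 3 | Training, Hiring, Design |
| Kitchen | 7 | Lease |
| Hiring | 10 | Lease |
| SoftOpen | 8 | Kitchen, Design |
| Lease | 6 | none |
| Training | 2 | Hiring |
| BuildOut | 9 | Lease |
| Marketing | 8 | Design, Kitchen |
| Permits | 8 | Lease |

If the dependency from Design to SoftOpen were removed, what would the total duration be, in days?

21

Original critical path: Lease→Kitchen→Marketing = 6+7+8 = 21 ⇒ 21 days.
Dropping Design→SoftOpen doesn't change SoftOpen's earliest start (13); another predecessor still binds.
After: Lease→Kitchen→Marketing = 6+7+8 = 21 → 21 days.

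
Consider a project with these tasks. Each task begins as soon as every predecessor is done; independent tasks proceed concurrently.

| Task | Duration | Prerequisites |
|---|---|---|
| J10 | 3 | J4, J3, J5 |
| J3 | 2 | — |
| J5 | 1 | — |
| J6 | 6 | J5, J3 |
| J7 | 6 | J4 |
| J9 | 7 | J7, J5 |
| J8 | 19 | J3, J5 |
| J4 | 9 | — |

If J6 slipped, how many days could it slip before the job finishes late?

Critical path: J4→J7→J9 = 9+6+7 = 22, so the finish is 22 days.
The longest chain containing J6 totals 8 days.
So J6 can slip 22 − 8 = 14 days.

14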